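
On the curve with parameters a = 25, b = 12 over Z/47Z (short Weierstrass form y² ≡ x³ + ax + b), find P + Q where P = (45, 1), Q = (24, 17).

(34, 13)

(45, 1) + (24, 17). λ = (17 - 1)/(24 - 45) ≡ 16/26 mod 47. 26⁻¹ ≡ 38 (mod 47), so λ ≡ 44.
  x = λ² - 45 - 24 = 1936 - 69 ≡ 34; y = λ·(45 - 34) - 1 ≡ 13. → (34, 13)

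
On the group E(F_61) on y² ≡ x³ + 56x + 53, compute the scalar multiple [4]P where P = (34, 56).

Repeated addition: build up to 4P.
2P: tangent at (34, 56): λ = (3·34² + 56)/(2·56) ≡ 47/51. 51⁻¹ ≡ 6 (mod 61), so λ ≡ 47·6 ≡ 38.
  x = λ² - 34 - 34 = 1444 - 68 ≡ 34; y = λ·(34 - 34) - 56 ≡ 5. → (34, 5)
3P: (34, 5) + (34, 56): same x and y₁ ≡ -y₂, so the sum is O.
4P: O + (34, 56) = (34, 56) (identity).

(34, 56)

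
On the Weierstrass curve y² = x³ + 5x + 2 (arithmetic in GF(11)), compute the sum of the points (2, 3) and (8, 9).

(2, 3) + (8, 9). λ = (9 - 3)/(8 - 2) ≡ 6/6 mod 11. 6⁻¹ ≡ 2 (mod 11) since 6·2 = 12 ≡ 1, so λ ≡ 1.
  x = λ² - 2 - 8 = 1 - 10 ≡ 2; y = λ·(2 - 2) - 3 ≡ 8. → (2, 8)

(2, 8)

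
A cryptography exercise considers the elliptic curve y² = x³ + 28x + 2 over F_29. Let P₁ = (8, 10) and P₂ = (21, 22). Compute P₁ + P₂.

(8, 10) + (21, 22). λ = (22 - 10)/(21 - 8) ≡ 12/13 mod 29. 13⁻¹ ≡ 9 (mod 29), so λ ≡ 21.
  x = λ² - 8 - 21 = 441 - 29 ≡ 6; y = λ·(8 - 6) - 10 ≡ 3. → (6, 3)

(6, 3)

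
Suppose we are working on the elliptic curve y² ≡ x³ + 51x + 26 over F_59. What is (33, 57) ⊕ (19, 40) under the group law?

(33, 57) + (19, 40). λ = (40 - 57)/(19 - 33) ≡ 42/45 mod 59. 45⁻¹ ≡ 21 (mod 59) since 45·21 = 945 ≡ 1, so λ ≡ 56.
  x = λ² - 33 - 19 = 3136 - 52 ≡ 16; y = λ·(33 - 16) - 57 ≡ 10. → (16, 10)

(16, 10)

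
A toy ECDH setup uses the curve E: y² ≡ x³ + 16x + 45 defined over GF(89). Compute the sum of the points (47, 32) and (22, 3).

(47, 32) + (22, 3). λ = (3 - 32)/(22 - 47) ≡ 60/64 mod 89. 64⁻¹ ≡ 32 (mod 89), so λ ≡ 51.
  x = λ² - 47 - 22 = 2601 - 69 ≡ 40; y = λ·(47 - 40) - 32 ≡ 58. → (40, 58)

(40, 58)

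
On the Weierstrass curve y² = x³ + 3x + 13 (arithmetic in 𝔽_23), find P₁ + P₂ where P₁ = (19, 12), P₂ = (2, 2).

(15, 12)

(19, 12) + (2, 2). λ = (2 - 12)/(2 - 19) ≡ 13/6 mod 23. 6⁻¹ ≡ 4 (mod 23), so λ ≡ 6.
  x = λ² - 19 - 2 = 36 - 21 ≡ 15; y = λ·(19 - 15) - 12 ≡ 12. → (15, 12)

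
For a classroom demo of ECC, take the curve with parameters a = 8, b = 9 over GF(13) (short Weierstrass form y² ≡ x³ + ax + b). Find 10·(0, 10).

(9, 11)

Write G = (0, 10).
Repeated addition: build up to 10G.
2G: tangent at (0, 10): λ = (3·0² + 8)/(2·10) ≡ 8/7. 7⁻¹ ≡ 2 (mod 13), so λ ≡ 8·2 ≡ 3.
  x = λ² - 0 - 0 = 9 - 0 ≡ 9; y = λ·(0 - 9) - 10 ≡ 2. → (9, 2)
3G: (9, 2) + (0, 10). λ = (10 - 2)/(0 - 9) ≡ 8/4 mod 13. 4⁻¹ ≡ 10 (mod 13), so λ ≡ 2.
  x = λ² - 9 - 0 = 4 - 9 ≡ 8; y = λ·(9 - 8) - 2 ≡ 0. → (8, 0)
4G: (8, 0) + (0, 10). λ = (10 - 0)/(0 - 8) ≡ 10/5 mod 13. 5⁻¹ ≡ 8 (mod 13), so λ ≡ 2.
  x = λ² - 8 - 0 = 4 - 8 ≡ 9; y = λ·(8 - 9) - 0 ≡ 11. → (9, 11)
5G: (9, 11) + (0, 10). λ = (10 - 11)/(0 - 9) ≡ 12/4 mod 13. 4⁻¹ ≡ 10 (mod 13), so λ ≡ 3.
  x = λ² - 9 - 0 = 9 - 9 ≡ 0; y = λ·(9 - 0) - 11 ≡ 3. → (0, 3)
6G: (0, 3) + (0, 10): same x and y₁ ≡ -y₂, so the sum is ∞.
7G: ∞ + (0, 10) = (0, 10) (identity).
8G: tangent at (0, 10): λ = (3·0² + 8)/(2·10) ≡ 8/7. 7⁻¹ ≡ 2 (mod 13), so λ ≡ 8·2 ≡ 3.
  x = λ² - 0 - 0 = 9 - 0 ≡ 9; y = λ·(0 - 9) - 10 ≡ 2. → (9, 2)
9G: (9, 2) + (0, 10). λ = (10 - 2)/(0 - 9) ≡ 8/4 mod 13. 4⁻¹ ≡ 10 (mod 13) since 4·10 = 40 ≡ 1, so λ ≡ 2.
  x = λ² - 9 - 0 = 4 - 9 ≡ 8; y = λ·(9 - 8) - 2 ≡ 0. → (8, 0)
10G: (8, 0) + (0, 10). λ = (10 - 0)/(0 - 8) ≡ 10/5 mod 13. 5⁻¹ ≡ 8 (mod 13), so λ ≡ 2.
  x = λ² - 8 - 0 = 4 - 8 ≡ 9; y = λ·(8 - 9) - 0 ≡ 11. → (9, 11)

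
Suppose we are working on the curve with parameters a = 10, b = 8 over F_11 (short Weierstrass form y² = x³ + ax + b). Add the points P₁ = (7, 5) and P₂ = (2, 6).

(7, 5) + (2, 6). λ = (6 - 5)/(2 - 7) ≡ 1/6 mod 11. 6⁻¹ ≡ 2 (mod 11), so λ ≡ 2.
  x = λ² - 7 - 2 = 4 - 9 ≡ 6; y = λ·(7 - 6) - 5 ≡ 8. → (6, 8)

(6, 8)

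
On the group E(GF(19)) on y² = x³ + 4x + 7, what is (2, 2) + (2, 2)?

tangent at (2, 2): λ = (3·2² + 4)/(2·2) ≡ 16/4. 4⁻¹ ≡ 5 (mod 19) since 4·5 = 20 ≡ 1, so λ ≡ 16·5 ≡ 4.
  x = λ² - 2 - 2 = 16 - 4 ≡ 12; y = λ·(2 - 12) - 2 ≡ 15. → (12, 15)

(12, 15)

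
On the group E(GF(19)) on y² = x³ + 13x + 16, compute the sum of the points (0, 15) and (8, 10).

(1, 7)

(0, 15) + (8, 10). λ = (10 - 15)/(8 - 0) ≡ 14/8 mod 19. 8⁻¹ ≡ 12 (mod 19), so λ ≡ 16.
  x = λ² - 0 - 8 = 256 - 8 ≡ 1; y = λ·(0 - 1) - 15 ≡ 7. → (1, 7)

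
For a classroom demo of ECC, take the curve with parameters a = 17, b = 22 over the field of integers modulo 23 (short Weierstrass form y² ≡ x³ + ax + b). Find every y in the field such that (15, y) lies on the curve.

x³ + 17x + 22 = 3652 ≡ 18 (mod 23).
Square roots of 18 mod 23: 8 and 15 (since 8² = 64 ≡ 18).

8, 15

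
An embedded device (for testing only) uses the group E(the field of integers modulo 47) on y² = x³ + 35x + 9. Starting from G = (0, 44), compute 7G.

Repeated addition: build up to 7G.
2G: tangent at (0, 44): λ = (3·0² + 35)/(2·44) ≡ 35/41. 41⁻¹ ≡ 39 (mod 47), so λ ≡ 35·39 ≡ 2.
  x = λ² - 0 - 0 = 4 - 0 ≡ 4; y = λ·(0 - 4) - 44 ≡ 42. → (4, 42)
3G: (4, 42) + (0, 44). λ = (44 - 42)/(0 - 4) ≡ 2/43 mod 47. 43⁻¹ ≡ 35 (mod 47) since 43·35 = 1505 ≡ 1, so λ ≡ 23.
  x = λ² - 4 - 0 = 529 - 4 ≡ 8; y = λ·(4 - 8) - 42 ≡ 7. → (8, 7)
4G: (8, 7) + (0, 44). λ = (44 - 7)/(0 - 8) ≡ 37/39 mod 47. 39⁻¹ ≡ 41 (mod 47), so λ ≡ 13.
  x = λ² - 8 - 0 = 169 - 8 ≡ 20; y = λ·(8 - 20) - 7 ≡ 25. → (20, 25)
5G: (20, 25) + (0, 44). λ = (44 - 25)/(0 - 20) ≡ 19/27 mod 47. 27⁻¹ ≡ 7 (mod 47), so λ ≡ 39.
  x = λ² - 20 - 0 = 1521 - 20 ≡ 44; y = λ·(20 - 44) - 25 ≡ 26. → (44, 26)
6G: (44, 26) + (0, 44). λ = (44 - 26)/(0 - 44) ≡ 18/3 mod 47. 3⁻¹ ≡ 16 (mod 47) since 3·16 = 48 ≡ 1, so λ ≡ 6.
  x = λ² - 44 - 0 = 36 - 44 ≡ 39; y = λ·(44 - 39) - 26 ≡ 4. → (39, 4)
7G: (39, 4) + (0, 44). λ = (44 - 4)/(0 - 39) ≡ 40/8 mod 47. 8⁻¹ ≡ 6 (mod 47), so λ ≡ 5.
  x = λ² - 39 - 0 = 25 - 39 ≡ 33; y = λ·(39 - 33) - 4 ≡ 26. → (33, 26)

(33, 26)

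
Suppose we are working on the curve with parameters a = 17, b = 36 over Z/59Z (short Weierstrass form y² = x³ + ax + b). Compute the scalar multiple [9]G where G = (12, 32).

(8, 25)

Repeated addition: build up to 9G.
2G: tangent at (12, 32): λ = (3·12² + 17)/(2·32) ≡ 36/5. 5⁻¹ ≡ 12 (mod 59), so λ ≡ 36·12 ≡ 19.
  x = λ² - 12 - 12 = 361 - 24 ≡ 42; y = λ·(12 - 42) - 32 ≡ 47. → (42, 47)
3G: (42, 47) + (12, 32). λ = (32 - 47)/(12 - 42) ≡ 44/29 mod 59. 29⁻¹ ≡ 57 (mod 59), so λ ≡ 30.
  x = λ² - 42 - 12 = 900 - 54 ≡ 20; y = λ·(42 - 20) - 47 ≡ 23. → (20, 23)
4G: (20, 23) + (12, 32). λ = (32 - 23)/(12 - 20) ≡ 9/51 mod 59. 51⁻¹ ≡ 22 (mod 59) since 51·22 = 1122 ≡ 1, so λ ≡ 21.
  x = λ² - 20 - 12 = 441 - 32 ≡ 55; y = λ·(20 - 55) - 23 ≡ 9. → (55, 9)
5G: (55, 9) + (12, 32). λ = (32 - 9)/(12 - 55) ≡ 23/16 mod 59. 16⁻¹ ≡ 48 (mod 59) since 16·48 = 768 ≡ 1, so λ ≡ 42.
  x = λ² - 55 - 12 = 1764 - 67 ≡ 45; y = λ·(55 - 45) - 9 ≡ 57. → (45, 57)
6G: (45, 57) + (12, 32). λ = (32 - 57)/(12 - 45) ≡ 34/26 mod 59. 26⁻¹ ≡ 25 (mod 59), so λ ≡ 24.
  x = λ² - 45 - 12 = 576 - 57 ≡ 47; y = λ·(45 - 47) - 57 ≡ 13. → (47, 13)
7G: (47, 13) + (12, 32). λ = (32 - 13)/(12 - 47) ≡ 19/24 mod 59. 24⁻¹ ≡ 32 (mod 59), so λ ≡ 18.
  x = λ² - 47 - 12 = 324 - 59 ≡ 29; y = λ·(47 - 29) - 13 ≡ 16. → (29, 16)
8G: (29, 16) + (12, 32). λ = (32 - 16)/(12 - 29) ≡ 16/42 mod 59. 42⁻¹ ≡ 52 (mod 59) since 42·52 = 2184 ≡ 1, so λ ≡ 6.
  x = λ² - 29 - 12 = 36 - 41 ≡ 54; y = λ·(29 - 54) - 16 ≡ 11. → (54, 11)
9G: (54, 11) + (12, 32). λ = (32 - 11)/(12 - 54) ≡ 21/17 mod 59. 17⁻¹ ≡ 7 (mod 59) since 17·7 = 119 ≡ 1, so λ ≡ 29.
  x = λ² - 54 - 12 = 841 - 66 ≡ 8; y = λ·(54 - 8) - 11 ≡ 25. → (8, 25)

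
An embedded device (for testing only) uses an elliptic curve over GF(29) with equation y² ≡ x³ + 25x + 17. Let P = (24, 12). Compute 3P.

Repeated addition: build up to 3P.
2P: tangent at (24, 12): λ = (3·24² + 25)/(2·12) ≡ 13/24. 24⁻¹ ≡ 23 (mod 29), so λ ≡ 13·23 ≡ 9.
  x = λ² - 24 - 24 = 81 - 48 ≡ 4; y = λ·(24 - 4) - 12 ≡ 23. → (4, 23)
3P: (4, 23) + (24, 12). λ = (12 - 23)/(24 - 4) ≡ 18/20 mod 29. 20⁻¹ ≡ 16 (mod 29), so λ ≡ 27.
  x = λ² - 4 - 24 = 729 - 28 ≡ 5; y = λ·(4 - 5) - 23 ≡ 8. → (5, 8)

(5, 8)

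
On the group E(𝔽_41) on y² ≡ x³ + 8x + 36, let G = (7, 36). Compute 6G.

Double-and-add on 6 = (110)₂. Start with G = (7, 36) for the leading 1-bit.
double: tangent at (7, 36): λ = (3·7² + 8)/(2·36) ≡ 32/31. 31⁻¹ ≡ 4 (mod 41) since 31·4 = 124 ≡ 1, so λ ≡ 32·4 ≡ 5.
  x = λ² - 7 - 7 = 25 - 14 ≡ 11; y = λ·(7 - 11) - 36 ≡ 26. → (11, 26)
add G: (11, 26) + (7, 36). λ = (36 - 26)/(7 - 11) ≡ 10/37 mod 41. 37⁻¹ ≡ 10 (mod 41) since 37·10 = 370 ≡ 1, so λ ≡ 18.
  x = λ² - 11 - 7 = 324 - 18 ≡ 19; y = λ·(11 - 19) - 26 ≡ 35. → (19, 35)
double: tangent at (19, 35): λ = (3·19² + 8)/(2·35) ≡ 25/29. 29⁻¹ ≡ 17 (mod 41) since 29·17 = 493 ≡ 1, so λ ≡ 25·17 ≡ 15.
  x = λ² - 19 - 19 = 225 - 38 ≡ 23; y = λ·(19 - 23) - 35 ≡ 28. → (23, 28)

(23, 28)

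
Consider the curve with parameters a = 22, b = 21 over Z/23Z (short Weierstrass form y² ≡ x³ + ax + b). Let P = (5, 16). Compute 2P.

(17, 8)

tangent at (5, 16): λ = (3·5² + 22)/(2·16) ≡ 5/9. 9⁻¹ ≡ 18 (mod 23), so λ ≡ 5·18 ≡ 21.
  x = λ² - 5 - 5 = 441 - 10 ≡ 17; y = λ·(5 - 17) - 16 ≡ 8. → (17, 8)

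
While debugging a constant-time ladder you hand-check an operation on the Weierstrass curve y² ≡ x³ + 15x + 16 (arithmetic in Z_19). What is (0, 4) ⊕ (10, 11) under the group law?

(0, 4) + (10, 11). λ = (11 - 4)/(10 - 0) ≡ 7/10 mod 19. 10⁻¹ ≡ 2 (mod 19), so λ ≡ 14.
  x = λ² - 0 - 10 = 196 - 10 ≡ 15; y = λ·(0 - 15) - 4 ≡ 14. → (15, 14)

(15, 14)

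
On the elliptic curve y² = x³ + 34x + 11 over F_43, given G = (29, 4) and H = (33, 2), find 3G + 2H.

(25, 19)

First 3G:
Repeated addition: build up to 3G.
2G: tangent at (29, 4): λ = (3·29² + 34)/(2·4) ≡ 20/8. 8⁻¹ ≡ 27 (mod 43) since 8·27 = 216 ≡ 1, so λ ≡ 20·27 ≡ 24.
  x = λ² - 29 - 29 = 576 - 58 ≡ 2; y = λ·(29 - 2) - 4 ≡ 42. → (2, 42)
3G: (2, 42) + (29, 4). λ = (4 - 42)/(29 - 2) ≡ 5/27 mod 43. 27⁻¹ ≡ 8 (mod 43), so λ ≡ 40.
  x = λ² - 2 - 29 = 1600 - 31 ≡ 21; y = λ·(2 - 21) - 42 ≡ 15. → (21, 15)
3G = (21, 15).
Next 2H:
Repeated addition: build up to 2H.
2H: tangent at (33, 2): λ = (3·33² + 34)/(2·2) ≡ 33/4. 4⁻¹ ≡ 11 (mod 43), so λ ≡ 33·11 ≡ 19.
  x = λ² - 33 - 33 = 361 - 66 ≡ 37; y = λ·(33 - 37) - 2 ≡ 8. → (37, 8)
2H = (37, 8).
Finally 3G + 2H:
(21, 15) + (37, 8). λ = (8 - 15)/(37 - 21) ≡ 36/16 mod 43. 16⁻¹ ≡ 35 (mod 43), so λ ≡ 13.
  x = λ² - 21 - 37 = 169 - 58 ≡ 25; y = λ·(21 - 25) - 15 ≡ 19. → (25, 19)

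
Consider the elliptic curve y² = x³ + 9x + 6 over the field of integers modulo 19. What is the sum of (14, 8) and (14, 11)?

The two points share x = 14 and their y-coordinates satisfy 8 + 11 ≡ 0 (mod 19), so they are inverses. Their sum is ∞.

O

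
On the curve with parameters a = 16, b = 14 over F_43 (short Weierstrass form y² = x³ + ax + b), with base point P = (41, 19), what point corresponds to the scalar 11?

(13, 22)

Repeated addition: build up to 11P.
2P: tangent at (41, 19): λ = (3·41² + 16)/(2·19) ≡ 28/38. 38⁻¹ ≡ 17 (mod 43), so λ ≡ 28·17 ≡ 3.
  x = λ² - 41 - 41 = 9 - 82 ≡ 13; y = λ·(41 - 13) - 19 ≡ 22. → (13, 22)
3P: (13, 22) + (41, 19). λ = (19 - 22)/(41 - 13) ≡ 40/28 mod 43. 28⁻¹ ≡ 20 (mod 43) since 28·20 = 560 ≡ 1, so λ ≡ 26.
  x = λ² - 13 - 41 = 676 - 54 ≡ 20; y = λ·(13 - 20) - 22 ≡ 11. → (20, 11)
4P: (20, 11) + (41, 19). λ = (19 - 11)/(41 - 20) ≡ 8/21 mod 43. 21⁻¹ ≡ 41 (mod 43), so λ ≡ 27.
  x = λ² - 20 - 41 = 729 - 61 ≡ 23; y = λ·(20 - 23) - 11 ≡ 37. → (23, 37)
5P: (23, 37) + (41, 19). λ = (19 - 37)/(41 - 23) ≡ 25/18 mod 43. 18⁻¹ ≡ 12 (mod 43), so λ ≡ 42.
  x = λ² - 23 - 41 = 1764 - 64 ≡ 23; y = λ·(23 - 23) - 37 ≡ 6. → (23, 6)
6P: (23, 6) + (41, 19). λ = (19 - 6)/(41 - 23) ≡ 13/18 mod 43. 18⁻¹ ≡ 12 (mod 43), so λ ≡ 27.
  x = λ² - 23 - 41 = 729 - 64 ≡ 20; y = λ·(23 - 20) - 6 ≡ 32. → (20, 32)
7P: (20, 32) + (41, 19). λ = (19 - 32)/(41 - 20) ≡ 30/21 mod 43. 21⁻¹ ≡ 41 (mod 43), so λ ≡ 26.
  x = λ² - 20 - 41 = 676 - 61 ≡ 13; y = λ·(20 - 13) - 32 ≡ 21. → (13, 21)
8P: (13, 21) + (41, 19). λ = (19 - 21)/(41 - 13) ≡ 41/28 mod 43. 28⁻¹ ≡ 20 (mod 43), so λ ≡ 3.
  x = λ² - 13 - 41 = 9 - 54 ≡ 41; y = λ·(13 - 41) - 21 ≡ 24. → (41, 24)
9P: (41, 24) + (41, 19): same x and y₁ ≡ -y₂, so the sum is the point at infinity.
10P: the point at infinity + (41, 19) = (41, 19) (identity).
11P: tangent at (41, 19): λ = (3·41² + 16)/(2·19) ≡ 28/38. 38⁻¹ ≡ 17 (mod 43), so λ ≡ 28·17 ≡ 3.
  x = λ² - 41 - 41 = 9 - 82 ≡ 13; y = λ·(41 - 13) - 19 ≡ 22. → (13, 22)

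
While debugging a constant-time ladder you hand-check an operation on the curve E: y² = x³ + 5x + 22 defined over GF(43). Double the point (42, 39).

(3, 8)

tangent at (42, 39): λ = (3·42² + 5)/(2·39) ≡ 8/35. 35⁻¹ ≡ 16 (mod 43) since 35·16 = 560 ≡ 1, so λ ≡ 8·16 ≡ 42.
  x = λ² - 42 - 42 = 1764 - 84 ≡ 3; y = λ·(42 - 3) - 39 ≡ 8. → (3, 8)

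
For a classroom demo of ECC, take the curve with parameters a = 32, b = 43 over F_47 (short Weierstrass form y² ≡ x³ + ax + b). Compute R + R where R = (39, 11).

(28, 7)

tangent at (39, 11): λ = (3·39² + 32)/(2·11) ≡ 36/22. 22⁻¹ ≡ 15 (mod 47), so λ ≡ 36·15 ≡ 23.
  x = λ² - 39 - 39 = 529 - 78 ≡ 28; y = λ·(39 - 28) - 11 ≡ 7. → (28, 7)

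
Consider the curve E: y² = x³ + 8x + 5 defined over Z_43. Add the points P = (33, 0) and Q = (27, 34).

(33, 0) + (27, 34). λ = (34 - 0)/(27 - 33) ≡ 34/37 mod 43. 37⁻¹ ≡ 7 (mod 43), so λ ≡ 23.
  x = λ² - 33 - 27 = 529 - 60 ≡ 39; y = λ·(33 - 39) - 0 ≡ 34. → (39, 34)

(39, 34)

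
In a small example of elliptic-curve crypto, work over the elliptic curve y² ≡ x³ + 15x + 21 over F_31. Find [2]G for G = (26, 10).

(7, 29)

tangent at (26, 10): λ = (3·26² + 15)/(2·10) ≡ 28/20. 20⁻¹ ≡ 14 (mod 31) since 20·14 = 280 ≡ 1, so λ ≡ 28·14 ≡ 20.
  x = λ² - 26 - 26 = 400 - 52 ≡ 7; y = λ·(26 - 7) - 10 ≡ 29. → (7, 29)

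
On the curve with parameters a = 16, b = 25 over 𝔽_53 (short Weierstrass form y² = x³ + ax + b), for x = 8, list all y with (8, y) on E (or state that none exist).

20, 33

x³ + 16x + 25 = 665 ≡ 29 (mod 53).
Square roots of 29 mod 53: 20 and 33 (since 20² = 400 ≡ 29).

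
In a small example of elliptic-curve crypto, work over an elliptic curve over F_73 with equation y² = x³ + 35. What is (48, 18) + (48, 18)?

(49, 9)

tangent at (48, 18): λ = (3·48² + 0)/(2·18) ≡ 50/36. 36⁻¹ ≡ 71 (mod 73), so λ ≡ 50·71 ≡ 46.
  x = λ² - 48 - 48 = 2116 - 96 ≡ 49; y = λ·(48 - 49) - 18 ≡ 9. → (49, 9)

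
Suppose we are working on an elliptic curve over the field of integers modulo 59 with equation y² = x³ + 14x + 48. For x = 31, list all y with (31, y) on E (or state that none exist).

none

x³ + 14x + 48 = 30273 ≡ 6 (mod 59).
6 is a non-residue mod 59; no y exists.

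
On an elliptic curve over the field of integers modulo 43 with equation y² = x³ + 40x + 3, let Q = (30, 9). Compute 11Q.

(30, 9)

Double-and-add on 11 = (1011)₂. Start with Q = (30, 9) for the leading 1-bit.
double: tangent at (30, 9): λ = (3·30² + 40)/(2·9) ≡ 31/18. 18⁻¹ ≡ 12 (mod 43), so λ ≡ 31·12 ≡ 28.
  x = λ² - 30 - 30 = 784 - 60 ≡ 36; y = λ·(30 - 36) - 9 ≡ 38. → (36, 38)
double: tangent at (36, 38): λ = (3·36² + 40)/(2·38) ≡ 15/33. 33⁻¹ ≡ 30 (mod 43), so λ ≡ 15·30 ≡ 20.
  x = λ² - 36 - 36 = 400 - 72 ≡ 27; y = λ·(36 - 27) - 38 ≡ 13. → (27, 13)
add Q: (27, 13) + (30, 9). λ = (9 - 13)/(30 - 27) ≡ 39/3 mod 43. 3⁻¹ ≡ 29 (mod 43), so λ ≡ 13.
  x = λ² - 27 - 30 = 169 - 57 ≡ 26; y = λ·(27 - 26) - 13 ≡ 0. → (26, 0)
double: (26, 0) + (26, 0): same x and y₁ ≡ -y₂, so the sum is ∞.
add Q: ∞ + (30, 9) = (30, 9) (identity).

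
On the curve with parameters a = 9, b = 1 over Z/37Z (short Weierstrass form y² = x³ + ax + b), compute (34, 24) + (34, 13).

The two points share x = 34 and their y-coordinates satisfy 24 + 13 ≡ 0 (mod 37), so they are inverses. Their sum is the point at infinity.

O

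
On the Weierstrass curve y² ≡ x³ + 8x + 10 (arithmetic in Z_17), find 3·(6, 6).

(11, 1)

Write Q = (6, 6).
Repeated addition: build up to 3Q.
2Q: tangent at (6, 6): λ = (3·6² + 8)/(2·6) ≡ 14/12. 12⁻¹ ≡ 10 (mod 17), so λ ≡ 14·10 ≡ 4.
  x = λ² - 6 - 6 = 16 - 12 ≡ 4; y = λ·(6 - 4) - 6 ≡ 2. → (4, 2)
3Q: (4, 2) + (6, 6). λ = (6 - 2)/(6 - 4) ≡ 4/2 mod 17. 2⁻¹ ≡ 9 (mod 17), so λ ≡ 2.
  x = λ² - 4 - 6 = 4 - 10 ≡ 11; y = λ·(4 - 11) - 2 ≡ 1. → (11, 1)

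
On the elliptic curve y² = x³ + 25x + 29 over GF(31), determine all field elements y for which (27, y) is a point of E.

12, 19

x³ + 25x + 29 = 20387 ≡ 20 (mod 31).
Square roots of 20 mod 31: 12 and 19 (since 12² = 144 ≡ 20).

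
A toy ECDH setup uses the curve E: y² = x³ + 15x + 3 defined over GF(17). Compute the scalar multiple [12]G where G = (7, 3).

(5, 13)

Double-and-add on 12 = (1100)₂. Start with G = (7, 3) for the leading 1-bit.
double: tangent at (7, 3): λ = (3·7² + 15)/(2·3) ≡ 9/6. 6⁻¹ ≡ 3 (mod 17), so λ ≡ 9·3 ≡ 10.
  x = λ² - 7 - 7 = 100 - 14 ≡ 1; y = λ·(7 - 1) - 3 ≡ 6. → (1, 6)
add G: (1, 6) + (7, 3). λ = (3 - 6)/(7 - 1) ≡ 14/6 mod 17. 6⁻¹ ≡ 3 (mod 17) since 6·3 = 18 ≡ 1, so λ ≡ 8.
  x = λ² - 1 - 7 = 64 - 8 ≡ 5; y = λ·(1 - 5) - 6 ≡ 13. → (5, 13)
double: tangent at (5, 13): λ = (3·5² + 15)/(2·13) ≡ 5/9. 9⁻¹ ≡ 2 (mod 17), so λ ≡ 5·2 ≡ 10.
  x = λ² - 5 - 5 = 100 - 10 ≡ 5; y = λ·(5 - 5) - 13 ≡ 4. → (5, 4)
double: tangent at (5, 4): λ = (3·5² + 15)/(2·4) ≡ 5/8. 8⁻¹ ≡ 15 (mod 17) since 8·15 = 120 ≡ 1, so λ ≡ 5·15 ≡ 7.
  x = λ² - 5 - 5 = 49 - 10 ≡ 5; y = λ·(5 - 5) - 4 ≡ 13. → (5, 13)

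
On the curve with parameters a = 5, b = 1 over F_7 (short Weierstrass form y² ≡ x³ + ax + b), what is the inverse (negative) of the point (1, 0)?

(1, 0)

-(1, 0) = (1, -0 mod 7) = (1, 0).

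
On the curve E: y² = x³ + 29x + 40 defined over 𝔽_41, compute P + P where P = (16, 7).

(14, 19)

tangent at (16, 7): λ = (3·16² + 29)/(2·7) ≡ 18/14. 14⁻¹ ≡ 3 (mod 41), so λ ≡ 18·3 ≡ 13.
  x = λ² - 16 - 16 = 169 - 32 ≡ 14; y = λ·(16 - 14) - 7 ≡ 19. → (14, 19)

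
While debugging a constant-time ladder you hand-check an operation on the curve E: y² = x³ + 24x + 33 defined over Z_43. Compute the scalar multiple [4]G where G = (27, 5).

(26, 1)

Double-and-add on 4 = (100)₂. Start with G = (27, 5) for the leading 1-bit.
double: tangent at (27, 5): λ = (3·27² + 24)/(2·5) ≡ 18/10. 10⁻¹ ≡ 13 (mod 43) since 10·13 = 130 ≡ 1, so λ ≡ 18·13 ≡ 19.
  x = λ² - 27 - 27 = 361 - 54 ≡ 6; y = λ·(27 - 6) - 5 ≡ 7. → (6, 7)
double: tangent at (6, 7): λ = (3·6² + 24)/(2·7) ≡ 3/14. 14⁻¹ ≡ 40 (mod 43), so λ ≡ 3·40 ≡ 34.
  x = λ² - 6 - 6 = 1156 - 12 ≡ 26; y = λ·(6 - 26) - 7 ≡ 1. → (26, 1)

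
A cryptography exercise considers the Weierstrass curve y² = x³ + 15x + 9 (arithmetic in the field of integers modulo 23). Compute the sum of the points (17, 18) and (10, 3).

(2, 1)

(17, 18) + (10, 3). λ = (3 - 18)/(10 - 17) ≡ 8/16 mod 23. 16⁻¹ ≡ 13 (mod 23) since 16·13 = 208 ≡ 1, so λ ≡ 12.
  x = λ² - 17 - 10 = 144 - 27 ≡ 2; y = λ·(17 - 2) - 18 ≡ 1. → (2, 1)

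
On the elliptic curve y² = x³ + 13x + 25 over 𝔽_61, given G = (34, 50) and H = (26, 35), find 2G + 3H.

(28, 36)

First 2G:
Repeated addition: build up to 2G.
2G: tangent at (34, 50): λ = (3·34² + 13)/(2·50) ≡ 4/39. 39⁻¹ ≡ 36 (mod 61), so λ ≡ 4·36 ≡ 22.
  x = λ² - 34 - 34 = 484 - 68 ≡ 50; y = λ·(34 - 50) - 50 ≡ 25. → (50, 25)
2G = (50, 25).
Next 3H:
Repeated addition: build up to 3H.
2H: tangent at (26, 35): λ = (3·26² + 13)/(2·35) ≡ 28/9. 9⁻¹ ≡ 34 (mod 61) since 9·34 = 306 ≡ 1, so λ ≡ 28·34 ≡ 37.
  x = λ² - 26 - 26 = 1369 - 52 ≡ 36; y = λ·(26 - 36) - 35 ≡ 22. → (36, 22)
3H: (36, 22) + (26, 35). λ = (35 - 22)/(26 - 36) ≡ 13/51 mod 61. 51⁻¹ ≡ 6 (mod 61), so λ ≡ 17.
  x = λ² - 36 - 26 = 289 - 62 ≡ 44; y = λ·(36 - 44) - 22 ≡ 25. → (44, 25)
3H = (44, 25).
Finally 2G + 3H:
(50, 25) + (44, 25). λ = (25 - 25)/(44 - 50) ≡ 0/55 mod 61. 55⁻¹ ≡ 10 (mod 61), so λ ≡ 0.
  x = λ² - 50 - 44 = 0 - 94 ≡ 28; y = λ·(50 - 28) - 25 ≡ 36. → (28, 36)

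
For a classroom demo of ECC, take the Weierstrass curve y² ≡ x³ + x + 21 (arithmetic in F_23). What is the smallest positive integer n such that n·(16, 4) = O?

2P: tangent at (16, 4): λ = (3·16² + 1)/(2·4) ≡ 10/8. 8⁻¹ ≡ 3 (mod 23) since 8·3 = 24 ≡ 1, so λ ≡ 10·3 ≡ 7.
  x = λ² - 16 - 16 = 49 - 32 ≡ 17; y = λ·(16 - 17) - 4 ≡ 12. → (17, 12)
3P: (17, 12) + (16, 4). λ = (4 - 12)/(16 - 17) ≡ 15/22 mod 23. 22⁻¹ ≡ 22 (mod 23), so λ ≡ 8.
  x = λ² - 17 - 16 = 64 - 33 ≡ 8; y = λ·(17 - 8) - 12 ≡ 14. → (8, 14)
4P: (8, 14) + (16, 4). λ = (4 - 14)/(16 - 8) ≡ 13/8 mod 23. 8⁻¹ ≡ 3 (mod 23) since 8·3 = 24 ≡ 1, so λ ≡ 16.
  x = λ² - 8 - 16 = 256 - 24 ≡ 2; y = λ·(8 - 2) - 14 ≡ 13. → (2, 13)
5P: (2, 13) + (16, 4). λ = (4 - 13)/(16 - 2) ≡ 14/14 mod 23. 14⁻¹ ≡ 5 (mod 23), so λ ≡ 1.
  x = λ² - 2 - 16 = 1 - 18 ≡ 6; y = λ·(2 - 6) - 13 ≡ 6. → (6, 6)
6P: (6, 6) + (16, 4). λ = (4 - 6)/(16 - 6) ≡ 21/10 mod 23. 10⁻¹ ≡ 7 (mod 23), so λ ≡ 9.
  x = λ² - 6 - 16 = 81 - 22 ≡ 13; y = λ·(6 - 13) - 6 ≡ 0. → (13, 0)
7P: (13, 0) + (16, 4). λ = (4 - 0)/(16 - 13) ≡ 4/3 mod 23. 3⁻¹ ≡ 8 (mod 23) since 3·8 = 24 ≡ 1, so λ ≡ 9.
  x = λ² - 13 - 16 = 81 - 29 ≡ 6; y = λ·(13 - 6) - 0 ≡ 17. → (6, 17)
8P: (6, 17) + (16, 4). λ = (4 - 17)/(16 - 6) ≡ 10/10 mod 23. 10⁻¹ ≡ 7 (mod 23) since 10·7 = 70 ≡ 1, so λ ≡ 1.
  x = λ² - 6 - 16 = 1 - 22 ≡ 2; y = λ·(6 - 2) - 17 ≡ 10. → (2, 10)
9P: (2, 10) + (16, 4). λ = (4 - 10)/(16 - 2) ≡ 17/14 mod 23. 14⁻¹ ≡ 5 (mod 23), so λ ≡ 16.
  x = λ² - 2 - 16 = 256 - 18 ≡ 8; y = λ·(2 - 8) - 10 ≡ 9. → (8, 9)
10P: (8, 9) + (16, 4). λ = (4 - 9)/(16 - 8) ≡ 18/8 mod 23. 8⁻¹ ≡ 3 (mod 23), so λ ≡ 8.
  x = λ² - 8 - 16 = 64 - 24 ≡ 17; y = λ·(8 - 17) - 9 ≡ 11. → (17, 11)
11P: (17, 11) + (16, 4). λ = (4 - 11)/(16 - 17) ≡ 16/22 mod 23. 22⁻¹ ≡ 22 (mod 23) since 22·22 = 484 ≡ 1, so λ ≡ 7.
  x = λ² - 17 - 16 = 49 - 33 ≡ 16; y = λ·(17 - 16) - 11 ≡ 19. → (16, 19)
12P: (16, 19) + (16, 4): same x and y₁ ≡ -y₂, so the sum is O.
12P = O, so the order is 12.

12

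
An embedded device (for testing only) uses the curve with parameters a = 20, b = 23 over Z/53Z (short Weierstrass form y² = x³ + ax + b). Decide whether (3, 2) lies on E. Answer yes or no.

yes

y² = 2² ≡ 4; x³ + 20x + 23 = 110 ≡ 4 (mod 53). 4 = 4.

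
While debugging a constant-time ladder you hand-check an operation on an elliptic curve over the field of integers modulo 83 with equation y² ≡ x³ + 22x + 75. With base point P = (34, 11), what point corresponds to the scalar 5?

(75, 36)

Repeated addition: build up to 5P.
2P: tangent at (34, 11): λ = (3·34² + 22)/(2·11) ≡ 4/22. 22⁻¹ ≡ 34 (mod 83) since 22·34 = 748 ≡ 1, so λ ≡ 4·34 ≡ 53.
  x = λ² - 34 - 34 = 2809 - 68 ≡ 2; y = λ·(34 - 2) - 11 ≡ 25. → (2, 25)
3P: (2, 25) + (34, 11). λ = (11 - 25)/(34 - 2) ≡ 69/32 mod 83. 32⁻¹ ≡ 13 (mod 83), so λ ≡ 67.
  x = λ² - 2 - 34 = 4489 - 36 ≡ 54; y = λ·(2 - 54) - 25 ≡ 60. → (54, 60)
4P: (54, 60) + (34, 11). λ = (11 - 60)/(34 - 54) ≡ 34/63 mod 83. 63⁻¹ ≡ 29 (mod 83), so λ ≡ 73.
  x = λ² - 54 - 34 = 5329 - 88 ≡ 12; y = λ·(54 - 12) - 60 ≡ 18. → (12, 18)
5P: (12, 18) + (34, 11). λ = (11 - 18)/(34 - 12) ≡ 76/22 mod 83. 22⁻¹ ≡ 34 (mod 83), so λ ≡ 11.
  x = λ² - 12 - 34 = 121 - 46 ≡ 75; y = λ·(12 - 75) - 18 ≡ 36. → (75, 36)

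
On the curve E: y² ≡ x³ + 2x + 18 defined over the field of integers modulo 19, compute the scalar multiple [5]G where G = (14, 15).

Double-and-add on 5 = (101)₂. Start with G = (14, 15) for the leading 1-bit.
double: tangent at (14, 15): λ = (3·14² + 2)/(2·15) ≡ 1/11. 11⁻¹ ≡ 7 (mod 19), so λ ≡ 1·7 ≡ 7.
  x = λ² - 14 - 14 = 49 - 28 ≡ 2; y = λ·(14 - 2) - 15 ≡ 12. → (2, 12)
double: tangent at (2, 12): λ = (3·2² + 2)/(2·12) ≡ 14/5. 5⁻¹ ≡ 4 (mod 19), so λ ≡ 14·4 ≡ 18.
  x = λ² - 2 - 2 = 324 - 4 ≡ 16; y = λ·(2 - 16) - 12 ≡ 2. → (16, 2)
add G: (16, 2) + (14, 15). λ = (15 - 2)/(14 - 16) ≡ 13/17 mod 19. 17⁻¹ ≡ 9 (mod 19), so λ ≡ 3.
  x = λ² - 16 - 14 = 9 - 30 ≡ 17; y = λ·(16 - 17) - 2 ≡ 14. → (17, 14)

(17, 14)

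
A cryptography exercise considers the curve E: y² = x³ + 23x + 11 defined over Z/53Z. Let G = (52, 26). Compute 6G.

(26, 18)

Repeated addition: build up to 6G.
2G: tangent at (52, 26): λ = (3·52² + 23)/(2·26) ≡ 26/52. 52⁻¹ ≡ 52 (mod 53), so λ ≡ 26·52 ≡ 27.
  x = λ² - 52 - 52 = 729 - 104 ≡ 42; y = λ·(52 - 42) - 26 ≡ 32. → (42, 32)
3G: (42, 32) + (52, 26). λ = (26 - 32)/(52 - 42) ≡ 47/10 mod 53. 10⁻¹ ≡ 16 (mod 53) since 10·16 = 160 ≡ 1, so λ ≡ 10.
  x = λ² - 42 - 52 = 100 - 94 ≡ 6; y = λ·(42 - 6) - 32 ≡ 10. → (6, 10)
4G: (6, 10) + (52, 26). λ = (26 - 10)/(52 - 6) ≡ 16/46 mod 53. 46⁻¹ ≡ 15 (mod 53), so λ ≡ 28.
  x = λ² - 6 - 52 = 784 - 58 ≡ 37; y = λ·(6 - 37) - 10 ≡ 23. → (37, 23)
5G: (37, 23) + (52, 26). λ = (26 - 23)/(52 - 37) ≡ 3/15 mod 53. 15⁻¹ ≡ 46 (mod 53), so λ ≡ 32.
  x = λ² - 37 - 52 = 1024 - 89 ≡ 34; y = λ·(37 - 34) - 23 ≡ 20. → (34, 20)
6G: (34, 20) + (52, 26). λ = (26 - 20)/(52 - 34) ≡ 6/18 mod 53. 18⁻¹ ≡ 3 (mod 53), so λ ≡ 18.
  x = λ² - 34 - 52 = 324 - 86 ≡ 26; y = λ·(34 - 26) - 20 ≡ 18. → (26, 18)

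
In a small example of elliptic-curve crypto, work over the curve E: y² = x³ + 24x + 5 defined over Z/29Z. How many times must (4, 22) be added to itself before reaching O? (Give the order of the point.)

2P: tangent at (4, 22): λ = (3·4² + 24)/(2·22) ≡ 14/15. 15⁻¹ ≡ 2 (mod 29) since 15·2 = 30 ≡ 1, so λ ≡ 14·2 ≡ 28.
  x = λ² - 4 - 4 = 784 - 8 ≡ 22; y = λ·(4 - 22) - 22 ≡ 25. → (22, 25)
3P: (22, 25) + (4, 22). λ = (22 - 25)/(4 - 22) ≡ 26/11 mod 29. 11⁻¹ ≡ 8 (mod 29) since 11·8 = 88 ≡ 1, so λ ≡ 5.
  x = λ² - 22 - 4 = 25 - 26 ≡ 28; y = λ·(22 - 28) - 25 ≡ 3. → (28, 3)
4P: (28, 3) + (4, 22). λ = (22 - 3)/(4 - 28) ≡ 19/5 mod 29. 5⁻¹ ≡ 6 (mod 29) since 5·6 = 30 ≡ 1, so λ ≡ 27.
  x = λ² - 28 - 4 = 729 - 32 ≡ 1; y = λ·(28 - 1) - 3 ≡ 1. → (1, 1)
5P: (1, 1) + (4, 22). λ = (22 - 1)/(4 - 1) ≡ 21/3 mod 29. 3⁻¹ ≡ 10 (mod 29), so λ ≡ 7.
  x = λ² - 1 - 4 = 49 - 5 ≡ 15; y = λ·(1 - 15) - 1 ≡ 17. → (15, 17)
6P: (15, 17) + (4, 22). λ = (22 - 17)/(4 - 15) ≡ 5/18 mod 29. 18⁻¹ ≡ 21 (mod 29), so λ ≡ 18.
  x = λ² - 15 - 4 = 324 - 19 ≡ 15; y = λ·(15 - 15) - 17 ≡ 12. → (15, 12)
7P: (15, 12) + (4, 22). λ = (22 - 12)/(4 - 15) ≡ 10/18 mod 29. 18⁻¹ ≡ 21 (mod 29), so λ ≡ 7.
  x = λ² - 15 - 4 = 49 - 19 ≡ 1; y = λ·(15 - 1) - 12 ≡ 28. → (1, 28)
8P: (1, 28) + (4, 22). λ = (22 - 28)/(4 - 1) ≡ 23/3 mod 29. 3⁻¹ ≡ 10 (mod 29), so λ ≡ 27.
  x = λ² - 1 - 4 = 729 - 5 ≡ 28; y = λ·(1 - 28) - 28 ≡ 26. → (28, 26)
9P: (28, 26) + (4, 22). λ = (22 - 26)/(4 - 28) ≡ 25/5 mod 29. 5⁻¹ ≡ 6 (mod 29), so λ ≡ 5.
  x = λ² - 28 - 4 = 25 - 32 ≡ 22; y = λ·(28 - 22) - 26 ≡ 4. → (22, 4)
10P: (22, 4) + (4, 22). λ = (22 - 4)/(4 - 22) ≡ 18/11 mod 29. 11⁻¹ ≡ 8 (mod 29) since 11·8 = 88 ≡ 1, so λ ≡ 28.
  x = λ² - 22 - 4 = 784 - 26 ≡ 4; y = λ·(22 - 4) - 4 ≡ 7. → (4, 7)
11P: (4, 7) + (4, 22): same x and y₁ ≡ -y₂, so the sum is O.
11P = O, so the order is 11.

11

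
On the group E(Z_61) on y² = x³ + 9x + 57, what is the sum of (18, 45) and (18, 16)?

The two points share x = 18 and their y-coordinates satisfy 45 + 16 ≡ 0 (mod 61), so they are inverses. Their sum is ∞.

O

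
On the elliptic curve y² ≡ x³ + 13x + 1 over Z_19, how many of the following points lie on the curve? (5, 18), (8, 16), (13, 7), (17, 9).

4

(5, 18): 18² ≡ 1, rhs ≡ 1 → on.
(8, 16): 16² ≡ 9, rhs ≡ 9 → on.
(13, 7): 7² ≡ 11, rhs ≡ 11 → on.
(17, 9): 9² ≡ 5, rhs ≡ 5 → on.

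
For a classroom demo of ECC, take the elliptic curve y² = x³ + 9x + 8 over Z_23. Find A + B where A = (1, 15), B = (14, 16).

(11, 9)

(1, 15) + (14, 16). λ = (16 - 15)/(14 - 1) ≡ 1/13 mod 23. 13⁻¹ ≡ 16 (mod 23), so λ ≡ 16.
  x = λ² - 1 - 14 = 256 - 15 ≡ 11; y = λ·(1 - 11) - 15 ≡ 9. → (11, 9)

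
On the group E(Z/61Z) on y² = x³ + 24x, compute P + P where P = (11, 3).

(36, 1)

tangent at (11, 3): λ = (3·11² + 24)/(2·3) ≡ 21/6. 6⁻¹ ≡ 51 (mod 61) since 6·51 = 306 ≡ 1, so λ ≡ 21·51 ≡ 34.
  x = λ² - 11 - 11 = 1156 - 22 ≡ 36; y = λ·(11 - 36) - 3 ≡ 1. → (36, 1)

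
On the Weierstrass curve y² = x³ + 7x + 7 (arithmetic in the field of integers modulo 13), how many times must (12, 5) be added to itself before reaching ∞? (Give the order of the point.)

11

2P: tangent at (12, 5): λ = (3·12² + 7)/(2·5) ≡ 10/10. 10⁻¹ ≡ 4 (mod 13), so λ ≡ 10·4 ≡ 1.
  x = λ² - 12 - 12 = 1 - 24 ≡ 3; y = λ·(12 - 3) - 5 ≡ 4. → (3, 4)
3P: (3, 4) + (12, 5). λ = (5 - 4)/(12 - 3) ≡ 1/9 mod 13. 9⁻¹ ≡ 3 (mod 13) since 9·3 = 27 ≡ 1, so λ ≡ 3.
  x = λ² - 3 - 12 = 9 - 15 ≡ 7; y = λ·(3 - 7) - 4 ≡ 10. → (7, 10)
4P: (7, 10) + (12, 5). λ = (5 - 10)/(12 - 7) ≡ 8/5 mod 13. 5⁻¹ ≡ 8 (mod 13) since 5·8 = 40 ≡ 1, so λ ≡ 12.
  x = λ² - 7 - 12 = 144 - 19 ≡ 8; y = λ·(7 - 8) - 10 ≡ 4. → (8, 4)
5P: (8, 4) + (12, 5). λ = (5 - 4)/(12 - 8) ≡ 1/4 mod 13. 4⁻¹ ≡ 10 (mod 13) since 4·10 = 40 ≡ 1, so λ ≡ 10.
  x = λ² - 8 - 12 = 100 - 20 ≡ 2; y = λ·(8 - 2) - 4 ≡ 4. → (2, 4)
6P: (2, 4) + (12, 5). λ = (5 - 4)/(12 - 2) ≡ 1/10 mod 13. 10⁻¹ ≡ 4 (mod 13), so λ ≡ 4.
  x = λ² - 2 - 12 = 16 - 14 ≡ 2; y = λ·(2 - 2) - 4 ≡ 9. → (2, 9)
7P: (2, 9) + (12, 5). λ = (5 - 9)/(12 - 2) ≡ 9/10 mod 13. 10⁻¹ ≡ 4 (mod 13) since 10·4 = 40 ≡ 1, so λ ≡ 10.
  x = λ² - 2 - 12 = 100 - 14 ≡ 8; y = λ·(2 - 8) - 9 ≡ 9. → (8, 9)
8P: (8, 9) + (12, 5). λ = (5 - 9)/(12 - 8) ≡ 9/4 mod 13. 4⁻¹ ≡ 10 (mod 13) since 4·10 = 40 ≡ 1, so λ ≡ 12.
  x = λ² - 8 - 12 = 144 - 20 ≡ 7; y = λ·(8 - 7) - 9 ≡ 3. → (7, 3)
9P: (7, 3) + (12, 5). λ = (5 - 3)/(12 - 7) ≡ 2/5 mod 13. 5⁻¹ ≡ 8 (mod 13), so λ ≡ 3.
  x = λ² - 7 - 12 = 9 - 19 ≡ 3; y = λ·(7 - 3) - 3 ≡ 9. → (3, 9)
10P: (3, 9) + (12, 5). λ = (5 - 9)/(12 - 3) ≡ 9/9 mod 13. 9⁻¹ ≡ 3 (mod 13), so λ ≡ 1.
  x = λ² - 3 - 12 = 1 - 15 ≡ 12; y = λ·(3 - 12) - 9 ≡ 8. → (12, 8)
11P: (12, 8) + (12, 5): same x and y₁ ≡ -y₂, so the sum is ∞.
11P = ∞, so the order is 11.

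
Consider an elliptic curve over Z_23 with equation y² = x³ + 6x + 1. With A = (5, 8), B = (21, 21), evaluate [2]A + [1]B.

(5, 15)

First 2A:
Repeated addition: build up to 2A.
2A: tangent at (5, 8): λ = (3·5² + 6)/(2·8) ≡ 12/16. 16⁻¹ ≡ 13 (mod 23) since 16·13 = 208 ≡ 1, so λ ≡ 12·13 ≡ 18.
  x = λ² - 5 - 5 = 324 - 10 ≡ 15; y = λ·(5 - 15) - 8 ≡ 19. → (15, 19)
2A = (15, 19).
Finally 2A + B:
(15, 19) + (21, 21). λ = (21 - 19)/(21 - 15) ≡ 2/6 mod 23. 6⁻¹ ≡ 4 (mod 23) since 6·4 = 24 ≡ 1, so λ ≡ 8.
  x = λ² - 15 - 21 = 64 - 36 ≡ 5; y = λ·(15 - 5) - 19 ≡ 15. → (5, 15)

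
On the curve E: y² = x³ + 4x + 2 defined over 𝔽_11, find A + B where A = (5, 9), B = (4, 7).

(5, 9) + (4, 7). λ = (7 - 9)/(4 - 5) ≡ 9/10 mod 11. 10⁻¹ ≡ 10 (mod 11) since 10·10 = 100 ≡ 1, so λ ≡ 2.
  x = λ² - 5 - 4 = 4 - 9 ≡ 6; y = λ·(5 - 6) - 9 ≡ 0. → (6, 0)

(6, 0)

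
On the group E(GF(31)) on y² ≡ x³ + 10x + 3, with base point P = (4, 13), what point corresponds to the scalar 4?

Repeated addition: build up to 4P.
2P: tangent at (4, 13): λ = (3·4² + 10)/(2·13) ≡ 27/26. 26⁻¹ ≡ 6 (mod 31) since 26·6 = 156 ≡ 1, so λ ≡ 27·6 ≡ 7.
  x = λ² - 4 - 4 = 49 - 8 ≡ 10; y = λ·(4 - 10) - 13 ≡ 7. → (10, 7)
3P: (10, 7) + (4, 13). λ = (13 - 7)/(4 - 10) ≡ 6/25 mod 31. 25⁻¹ ≡ 5 (mod 31) since 25·5 = 125 ≡ 1, so λ ≡ 30.
  x = λ² - 10 - 4 = 900 - 14 ≡ 18; y = λ·(10 - 18) - 7 ≡ 1. → (18, 1)
4P: (18, 1) + (4, 13). λ = (13 - 1)/(4 - 18) ≡ 12/17 mod 31. 17⁻¹ ≡ 11 (mod 31) since 17·11 = 187 ≡ 1, so λ ≡ 8.
  x = λ² - 18 - 4 = 64 - 22 ≡ 11; y = λ·(18 - 11) - 1 ≡ 24. → (11, 24)

(11, 24)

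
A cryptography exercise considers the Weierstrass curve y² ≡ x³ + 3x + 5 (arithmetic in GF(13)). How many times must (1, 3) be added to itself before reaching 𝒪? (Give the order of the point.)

2P: tangent at (1, 3): λ = (3·1² + 3)/(2·3) ≡ 6/6. 6⁻¹ ≡ 11 (mod 13) since 6·11 = 66 ≡ 1, so λ ≡ 6·11 ≡ 1.
  x = λ² - 1 - 1 = 1 - 2 ≡ 12; y = λ·(1 - 12) - 3 ≡ 12. → (12, 12)
3P: (12, 12) + (1, 3). λ = (3 - 12)/(1 - 12) ≡ 4/2 mod 13. 2⁻¹ ≡ 7 (mod 13) since 2·7 = 14 ≡ 1, so λ ≡ 2.
  x = λ² - 12 - 1 = 4 - 13 ≡ 4; y = λ·(12 - 4) - 12 ≡ 4. → (4, 4)
4P: (4, 4) + (1, 3). λ = (3 - 4)/(1 - 4) ≡ 12/10 mod 13. 10⁻¹ ≡ 4 (mod 13), so λ ≡ 9.
  x = λ² - 4 - 1 = 81 - 5 ≡ 11; y = λ·(4 - 11) - 4 ≡ 11. → (11, 11)
5P: (11, 11) + (1, 3). λ = (3 - 11)/(1 - 11) ≡ 5/3 mod 13. 3⁻¹ ≡ 9 (mod 13) since 3·9 = 27 ≡ 1, so λ ≡ 6.
  x = λ² - 11 - 1 = 36 - 12 ≡ 11; y = λ·(11 - 11) - 11 ≡ 2. → (11, 2)
6P: (11, 2) + (1, 3). λ = (3 - 2)/(1 - 11) ≡ 1/3 mod 13. 3⁻¹ ≡ 9 (mod 13), so λ ≡ 9.
  x = λ² - 11 - 1 = 81 - 12 ≡ 4; y = λ·(11 - 4) - 2 ≡ 9. → (4, 9)
7P: (4, 9) + (1, 3). λ = (3 - 9)/(1 - 4) ≡ 7/10 mod 13. 10⁻¹ ≡ 4 (mod 13), so λ ≡ 2.
  x = λ² - 4 - 1 = 4 - 5 ≡ 12; y = λ·(4 - 12) - 9 ≡ 1. → (12, 1)
8P: (12, 1) + (1, 3). λ = (3 - 1)/(1 - 12) ≡ 2/2 mod 13. 2⁻¹ ≡ 7 (mod 13), so λ ≡ 1.
  x = λ² - 12 - 1 = 1 - 13 ≡ 1; y = λ·(12 - 1) - 1 ≡ 10. → (1, 10)
9P: (1, 10) + (1, 3): same x and y₁ ≡ -y₂, so the sum is 𝒪.
9P = 𝒪, so the order is 9.

9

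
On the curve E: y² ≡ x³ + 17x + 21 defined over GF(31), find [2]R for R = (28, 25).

(16, 24)

tangent at (28, 25): λ = (3·28² + 17)/(2·25) ≡ 13/19. 19⁻¹ ≡ 18 (mod 31), so λ ≡ 13·18 ≡ 17.
  x = λ² - 28 - 28 = 289 - 56 ≡ 16; y = λ·(28 - 16) - 25 ≡ 24. → (16, 24)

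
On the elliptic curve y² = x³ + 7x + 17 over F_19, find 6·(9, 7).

Write Q = (9, 7).
Repeated addition: build up to 6Q.
2Q: tangent at (9, 7): λ = (3·9² + 7)/(2·7) ≡ 3/14. 14⁻¹ ≡ 15 (mod 19), so λ ≡ 3·15 ≡ 7.
  x = λ² - 9 - 9 = 49 - 18 ≡ 12; y = λ·(9 - 12) - 7 ≡ 10. → (12, 10)
3Q: (12, 10) + (9, 7). λ = (7 - 10)/(9 - 12) ≡ 16/16 mod 19. 16⁻¹ ≡ 6 (mod 19) since 16·6 = 96 ≡ 1, so λ ≡ 1.
  x = λ² - 12 - 9 = 1 - 21 ≡ 18; y = λ·(12 - 18) - 10 ≡ 3. → (18, 3)
4Q: (18, 3) + (9, 7). λ = (7 - 3)/(9 - 18) ≡ 4/10 mod 19. 10⁻¹ ≡ 2 (mod 19), so λ ≡ 8.
  x = λ² - 18 - 9 = 64 - 27 ≡ 18; y = λ·(18 - 18) - 3 ≡ 16. → (18, 16)
5Q: (18, 16) + (9, 7). λ = (7 - 16)/(9 - 18) ≡ 10/10 mod 19. 10⁻¹ ≡ 2 (mod 19), so λ ≡ 1.
  x = λ² - 18 - 9 = 1 - 27 ≡ 12; y = λ·(18 - 12) - 16 ≡ 9. → (12, 9)
6Q: (12, 9) + (9, 7). λ = (7 - 9)/(9 - 12) ≡ 17/16 mod 19. 16⁻¹ ≡ 6 (mod 19) since 16·6 = 96 ≡ 1, so λ ≡ 7.
  x = λ² - 12 - 9 = 49 - 21 ≡ 9; y = λ·(12 - 9) - 9 ≡ 12. → (9, 12)

(9, 12)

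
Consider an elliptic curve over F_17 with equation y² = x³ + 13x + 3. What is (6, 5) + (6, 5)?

tangent at (6, 5): λ = (3·6² + 13)/(2·5) ≡ 2/10. 10⁻¹ ≡ 12 (mod 17) since 10·12 = 120 ≡ 1, so λ ≡ 2·12 ≡ 7.
  x = λ² - 6 - 6 = 49 - 12 ≡ 3; y = λ·(6 - 3) - 5 ≡ 16. → (3, 16)

(3, 16)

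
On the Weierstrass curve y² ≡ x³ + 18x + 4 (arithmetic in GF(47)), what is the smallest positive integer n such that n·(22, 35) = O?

8

2P: tangent at (22, 35): λ = (3·22² + 18)/(2·35) ≡ 13/23. 23⁻¹ ≡ 45 (mod 47) since 23·45 = 1035 ≡ 1, so λ ≡ 13·45 ≡ 21.
  x = λ² - 22 - 22 = 441 - 44 ≡ 21; y = λ·(22 - 21) - 35 ≡ 33. → (21, 33)
3P: (21, 33) + (22, 35). λ = (35 - 33)/(22 - 21) ≡ 2/1 mod 47. 1⁻¹ ≡ 1 (mod 47) since 1·1 = 1 ≡ 1, so λ ≡ 2.
  x = λ² - 21 - 22 = 4 - 43 ≡ 8; y = λ·(21 - 8) - 33 ≡ 40. → (8, 40)
4P: (8, 40) + (22, 35). λ = (35 - 40)/(22 - 8) ≡ 42/14 mod 47. 14⁻¹ ≡ 37 (mod 47), so λ ≡ 3.
  x = λ² - 8 - 22 = 9 - 30 ≡ 26; y = λ·(8 - 26) - 40 ≡ 0. → (26, 0)
5P: (26, 0) + (22, 35). λ = (35 - 0)/(22 - 26) ≡ 35/43 mod 47. 43⁻¹ ≡ 35 (mod 47) since 43·35 = 1505 ≡ 1, so λ ≡ 3.
  x = λ² - 26 - 22 = 9 - 48 ≡ 8; y = λ·(26 - 8) - 0 ≡ 7. → (8, 7)
6P: (8, 7) + (22, 35). λ = (35 - 7)/(22 - 8) ≡ 28/14 mod 47. 14⁻¹ ≡ 37 (mod 47), so λ ≡ 2.
  x = λ² - 8 - 22 = 4 - 30 ≡ 21; y = λ·(8 - 21) - 7 ≡ 14. → (21, 14)
7P: (21, 14) + (22, 35). λ = (35 - 14)/(22 - 21) ≡ 21/1 mod 47. 1⁻¹ ≡ 1 (mod 47) since 1·1 = 1 ≡ 1, so λ ≡ 21.
  x = λ² - 21 - 22 = 441 - 43 ≡ 22; y = λ·(21 - 22) - 14 ≡ 12. → (22, 12)
8P: (22, 12) + (22, 35): same x and y₁ ≡ -y₂, so the sum is O.
8P = O, so the order is 8.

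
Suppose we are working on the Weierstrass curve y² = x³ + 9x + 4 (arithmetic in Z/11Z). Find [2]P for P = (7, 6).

(1, 6)

tangent at (7, 6): λ = (3·7² + 9)/(2·6) ≡ 2/1. 1⁻¹ ≡ 1 (mod 11), so λ ≡ 2·1 ≡ 2.
  x = λ² - 7 - 7 = 4 - 14 ≡ 1; y = λ·(7 - 1) - 6 ≡ 6. → (1, 6)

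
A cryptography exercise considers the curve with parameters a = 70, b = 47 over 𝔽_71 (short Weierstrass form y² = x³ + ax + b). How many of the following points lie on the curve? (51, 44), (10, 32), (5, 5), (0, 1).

(51, 44): 44² ≡ 19, rhs ≡ 19 → on.
(10, 32): 32² ≡ 30, rhs ≡ 43 → off.
(5, 5): 5² ≡ 25, rhs ≡ 25 → on.
(0, 1): 1² ≡ 1, rhs ≡ 47 → off.

2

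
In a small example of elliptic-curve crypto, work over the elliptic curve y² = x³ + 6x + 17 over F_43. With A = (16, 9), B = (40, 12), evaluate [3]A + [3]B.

First 3A:
Repeated addition: build up to 3A.
2A: tangent at (16, 9): λ = (3·16² + 6)/(2·9) ≡ 0/18. 18⁻¹ ≡ 12 (mod 43), so λ ≡ 0·12 ≡ 0.
  x = λ² - 16 - 16 = 0 - 32 ≡ 11; y = λ·(16 - 11) - 9 ≡ 34. → (11, 34)
3A: (11, 34) + (16, 9). λ = (9 - 34)/(16 - 11) ≡ 18/5 mod 43. 5⁻¹ ≡ 26 (mod 43), so λ ≡ 38.
  x = λ² - 11 - 16 = 1444 - 27 ≡ 41; y = λ·(11 - 41) - 34 ≡ 30. → (41, 30)
3A = (41, 30).
Next 3B:
Repeated addition: build up to 3B.
2B: tangent at (40, 12): λ = (3·40² + 6)/(2·12) ≡ 33/24. 24⁻¹ ≡ 9 (mod 43), so λ ≡ 33·9 ≡ 39.
  x = λ² - 40 - 40 = 1521 - 80 ≡ 22; y = λ·(40 - 22) - 12 ≡ 2. → (22, 2)
3B: (22, 2) + (40, 12). λ = (12 - 2)/(40 - 22) ≡ 10/18 mod 43. 18⁻¹ ≡ 12 (mod 43) since 18·12 = 216 ≡ 1, so λ ≡ 34.
  x = λ² - 22 - 40 = 1156 - 62 ≡ 19; y = λ·(22 - 19) - 2 ≡ 14. → (19, 14)
3B = (19, 14).
Finally 3A + 3B:
(41, 30) + (19, 14). λ = (14 - 30)/(19 - 41) ≡ 27/21 mod 43. 21⁻¹ ≡ 41 (mod 43) since 21·41 = 861 ≡ 1, so λ ≡ 32.
  x = λ² - 41 - 19 = 1024 - 60 ≡ 18; y = λ·(41 - 18) - 30 ≡ 18. → (18, 18)

(18, 18)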